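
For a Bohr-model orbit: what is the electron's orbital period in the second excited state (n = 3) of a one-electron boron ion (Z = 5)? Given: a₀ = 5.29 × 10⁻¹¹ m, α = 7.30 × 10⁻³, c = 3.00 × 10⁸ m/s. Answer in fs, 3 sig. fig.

0.164 fs

r = n²a₀/Z = 3²·5.29 × 10⁻¹¹/5 = 9.52 × 10⁻¹¹ m
v = Zαc/n = 5·0.00730·3.00 × 10⁸/3 = 3.65 × 10⁶ m/s
T = 2πr/v = 1.64 × 10⁻¹⁶ s = 0.164 fs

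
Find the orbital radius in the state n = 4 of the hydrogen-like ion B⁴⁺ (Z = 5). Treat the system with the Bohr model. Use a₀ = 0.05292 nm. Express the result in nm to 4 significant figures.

0.1693 nm

r_n = n²a₀/Z = 4² × 0.05292 / 5
    = 16 × 0.05292 / 5 = 0.1693 nm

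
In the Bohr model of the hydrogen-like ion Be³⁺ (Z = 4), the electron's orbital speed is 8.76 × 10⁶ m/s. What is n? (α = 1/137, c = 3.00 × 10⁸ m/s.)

v_n = Zαc/n ⇒ n = Zαc/v = 4 × 0.00730 × 3.00 × 10⁸ / 8.76 × 10⁶ ≈ 1.00
n = 1

1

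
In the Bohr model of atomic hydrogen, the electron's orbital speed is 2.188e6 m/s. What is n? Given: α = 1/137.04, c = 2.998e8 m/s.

v_n = Zαc/n ⇒ n = Zαc/v = 1 × 0.007297 × 2.998e8 / 2.188e6 ≈ 1.00
n = 1

1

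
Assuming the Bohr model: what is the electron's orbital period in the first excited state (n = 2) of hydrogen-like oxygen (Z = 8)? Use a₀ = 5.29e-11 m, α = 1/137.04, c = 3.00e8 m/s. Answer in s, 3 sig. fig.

r = n²a₀/Z = 2²·5.29e-11/8 = 2.65e-11 m
v = Zαc/n = 8·0.00730·3.00e8/2 = 8.76e6 m/s
T = 2πr/v = 1.90e-17 s

1.90e-17 s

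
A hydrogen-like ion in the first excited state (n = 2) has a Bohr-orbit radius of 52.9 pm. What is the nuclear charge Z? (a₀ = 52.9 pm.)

r_n = n²a₀/Z ⇒ Z = n²a₀/r = 2² × 52.9 / 52.9 ≈ 4.00
Z = 4

4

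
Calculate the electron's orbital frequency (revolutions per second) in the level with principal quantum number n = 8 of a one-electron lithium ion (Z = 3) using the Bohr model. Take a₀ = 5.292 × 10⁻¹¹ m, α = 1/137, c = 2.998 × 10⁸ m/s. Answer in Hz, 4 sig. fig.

1.157 × 10¹⁴ Hz

r = n²a₀/Z = 1.129 × 10⁻⁹ m, v = Zαc/n = 8.206 × 10⁵ m/s
f = v/(2πr) = 1.157 × 10¹⁴ Hz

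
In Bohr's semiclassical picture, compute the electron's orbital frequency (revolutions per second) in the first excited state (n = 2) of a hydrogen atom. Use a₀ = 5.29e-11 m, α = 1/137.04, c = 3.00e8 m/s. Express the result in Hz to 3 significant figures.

8.23e14 Hz

r = n²a₀/Z = 2.12e-10 m, v = Zαc/n = 1.09e6 m/s
f = v/(2πr) = 8.23e14 Hz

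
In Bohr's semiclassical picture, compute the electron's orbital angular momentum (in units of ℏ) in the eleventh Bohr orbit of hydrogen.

11

L_n = nℏ, so L/ℏ = n = 11.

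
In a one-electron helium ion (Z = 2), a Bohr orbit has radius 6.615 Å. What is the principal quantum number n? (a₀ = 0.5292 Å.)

r_n = n²a₀/Z ⇒ n² = rZ/a₀ = 6.615 × 2 / 0.5292 ≈ 25.00
n = 5

5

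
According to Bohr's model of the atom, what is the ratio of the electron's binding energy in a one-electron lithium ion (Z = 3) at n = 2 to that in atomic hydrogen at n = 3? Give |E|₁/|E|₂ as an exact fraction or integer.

81/4

|E| ∝ Z^2 · n^-2
|E|₁/|E|₂ = (3/1)^2 · (2/3)^-2 = 81/4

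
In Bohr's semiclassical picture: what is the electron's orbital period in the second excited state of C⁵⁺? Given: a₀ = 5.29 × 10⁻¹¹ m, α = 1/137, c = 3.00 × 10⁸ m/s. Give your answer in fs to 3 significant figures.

r = n²a₀/Z = 3²·5.29 × 10⁻¹¹/6 = 7.94 × 10⁻¹¹ m
v = Zαc/n = 6·0.00730·3.00 × 10⁸/3 = 4.38 × 10⁶ m/s
T = 2πr/v = 1.14 × 10⁻¹⁶ s = 0.114 fs

0.114 fs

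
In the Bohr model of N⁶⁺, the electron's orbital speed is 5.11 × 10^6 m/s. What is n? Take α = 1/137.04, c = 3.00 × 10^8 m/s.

v_n = Zαc/n ⇒ n = Zαc/v = 7 × 0.00730 × 3.00 × 10^8 / 5.11 × 10^6 ≈ 3.00
n = 3

3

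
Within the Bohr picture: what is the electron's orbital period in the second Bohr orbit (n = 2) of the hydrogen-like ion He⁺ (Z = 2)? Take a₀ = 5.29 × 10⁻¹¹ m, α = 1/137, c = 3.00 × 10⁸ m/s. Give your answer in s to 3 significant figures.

r = n²a₀/Z = 2²·5.29 × 10⁻¹¹/2 = 1.06 × 10⁻¹⁰ m
v = Zαc/n = 2·0.00730·3.00 × 10⁸/2 = 2.19 × 10⁶ m/s
T = 2πr/v = 3.04 × 10⁻¹⁶ s

3.04 × 10⁻¹⁶ s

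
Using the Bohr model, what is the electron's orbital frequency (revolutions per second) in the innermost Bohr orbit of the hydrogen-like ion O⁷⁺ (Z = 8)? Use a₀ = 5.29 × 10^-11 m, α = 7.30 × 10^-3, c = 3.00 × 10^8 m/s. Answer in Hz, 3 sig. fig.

r = n²a₀/Z = 6.61 × 10^-12 m, v = Zαc/n = 1.75 × 10^7 m/s
f = v/(2πr) = 4.22 × 10^17 Hz

4.22 × 10^17 Hz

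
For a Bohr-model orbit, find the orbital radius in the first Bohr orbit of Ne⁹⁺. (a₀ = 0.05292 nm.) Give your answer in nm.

0.005292 nm

r_n = n²a₀/Z = 1² × 0.05292 / 10
    = 1 × 0.05292 / 10 = 0.005292 nm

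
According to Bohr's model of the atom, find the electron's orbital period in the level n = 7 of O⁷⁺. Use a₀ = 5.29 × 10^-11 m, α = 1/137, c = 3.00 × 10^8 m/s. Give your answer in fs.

r = n²a₀/Z = 7²·5.29 × 10^-11/8 = 3.24 × 10^-10 m
v = Zαc/n = 8·0.00730·3.00 × 10^8/7 = 2.50 × 10^6 m/s
T = 2πr/v = 8.13 × 10^-16 s = 0.813 fs

0.813 fs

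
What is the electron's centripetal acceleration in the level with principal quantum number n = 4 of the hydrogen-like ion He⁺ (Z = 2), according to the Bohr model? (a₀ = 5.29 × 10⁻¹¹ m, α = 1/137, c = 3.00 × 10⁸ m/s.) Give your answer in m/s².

r = n²a₀/Z = 4.23 × 10⁻¹⁰ m, v = Zαc/n = 1.09 × 10⁶ m/s
a = v²/r = (1.09 × 10⁶)² / 4.23 × 10⁻¹⁰ = 2.83 × 10²¹ m/s²

2.83 × 10²¹ m/s²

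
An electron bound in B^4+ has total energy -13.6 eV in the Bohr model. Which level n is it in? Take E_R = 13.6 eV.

5

E_n = −E_R Z²/n² ⇒ n² = E_R Z²/(−E_n) = 13.6 × 5² / 13.6 ≈ 25.00
n = 5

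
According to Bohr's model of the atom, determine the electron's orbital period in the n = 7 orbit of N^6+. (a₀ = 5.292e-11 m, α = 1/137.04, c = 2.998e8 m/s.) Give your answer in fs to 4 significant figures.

1.064 fs

r = n²a₀/Z = 7²·5.292e-11/7 = 3.704e-10 m
v = Zαc/n = 7·0.007297·2.998e8/7 = 2.188e6 m/s
T = 2πr/v = 1.064e-15 s = 1.064 fs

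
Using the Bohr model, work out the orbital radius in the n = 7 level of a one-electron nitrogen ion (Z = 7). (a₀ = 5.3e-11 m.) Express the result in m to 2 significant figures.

r_n = n²a₀/Z = 7² × 5.3e-11 / 7
    = 49 × 5.3e-11 / 7 = 3.7e-10 m

3.7e-10 m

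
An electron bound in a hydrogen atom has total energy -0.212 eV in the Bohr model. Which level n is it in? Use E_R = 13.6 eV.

E_n = −E_R Z²/n² ⇒ n² = E_R Z²/(−E_n) = 13.6 × 1² / 0.212 ≈ 64.15
n = 8

8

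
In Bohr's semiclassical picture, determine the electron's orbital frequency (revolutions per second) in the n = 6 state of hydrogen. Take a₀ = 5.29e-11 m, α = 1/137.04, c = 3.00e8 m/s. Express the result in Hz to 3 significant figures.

3.05e13 Hz

r = n²a₀/Z = 1.90e-9 m, v = Zαc/n = 3.65e5 m/s
f = v/(2πr) = 3.05e13 Hz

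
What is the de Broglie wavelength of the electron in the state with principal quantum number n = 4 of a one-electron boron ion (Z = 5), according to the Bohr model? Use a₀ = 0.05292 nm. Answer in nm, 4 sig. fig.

The Bohr quantisation condition is nλ = 2πr_n.
r_n = n²a₀/Z = 0.1693 nm
λ = 2πr_n/n = 2π·0.1693/4 = 0.2660 nm

0.2660 nm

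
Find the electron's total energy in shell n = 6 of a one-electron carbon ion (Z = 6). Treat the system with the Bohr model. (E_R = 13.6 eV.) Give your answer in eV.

E_n = −E_R·Z²/n² = −13.6 × 6²/6² = -13.6 eV

-13.6 eV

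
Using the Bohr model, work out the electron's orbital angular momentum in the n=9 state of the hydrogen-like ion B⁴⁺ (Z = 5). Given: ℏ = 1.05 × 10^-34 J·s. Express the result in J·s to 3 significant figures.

L_n = nℏ = 9 × 1.05 × 10^-34 = 9.45 × 10^-34 J·s

9.45 × 10^-34 J·s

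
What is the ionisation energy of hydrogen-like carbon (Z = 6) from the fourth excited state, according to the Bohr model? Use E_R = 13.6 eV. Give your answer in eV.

E_n = −E_R·Z²/n² = −13.6 × 6²/5² eV = -19.6 eV
Ionisation energy = −E_n = 19.6 eV

19.6 eV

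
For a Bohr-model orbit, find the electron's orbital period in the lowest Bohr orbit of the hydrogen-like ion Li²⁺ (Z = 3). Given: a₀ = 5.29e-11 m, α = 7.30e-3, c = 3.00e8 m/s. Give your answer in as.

r = n²a₀/Z = 1²·5.29e-11/3 = 1.76e-11 m
v = Zαc/n = 3·0.00730·3.00e8/1 = 6.57e6 m/s
T = 2πr/v = 1.69e-17 s = 16.9 as

16.9 as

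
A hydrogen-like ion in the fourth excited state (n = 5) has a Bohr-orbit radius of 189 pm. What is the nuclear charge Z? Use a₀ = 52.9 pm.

7

r_n = n²a₀/Z ⇒ Z = n²a₀/r = 5² × 52.9 / 189 ≈ 7.00
Z = 7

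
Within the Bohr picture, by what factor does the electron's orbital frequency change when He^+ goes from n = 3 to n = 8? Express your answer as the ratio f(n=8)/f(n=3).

f ∝ Z^2 · n^-3; with Z fixed, f ∝ n^-3.
f(n=8)/f(n=3) = (8/3)^-3 = 27/512

27/512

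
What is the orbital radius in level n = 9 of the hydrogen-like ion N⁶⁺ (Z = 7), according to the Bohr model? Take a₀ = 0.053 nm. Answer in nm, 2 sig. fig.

0.61 nm

r_n = n²a₀/Z = 9² × 0.053 / 7
    = 81 × 0.053 / 7 = 0.61 nm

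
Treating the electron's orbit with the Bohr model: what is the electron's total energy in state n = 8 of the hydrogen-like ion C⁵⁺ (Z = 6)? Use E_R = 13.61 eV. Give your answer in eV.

-7.656 eV

E_n = −E_R·Z²/n² = −13.61 × 6²/8² = -7.656 eV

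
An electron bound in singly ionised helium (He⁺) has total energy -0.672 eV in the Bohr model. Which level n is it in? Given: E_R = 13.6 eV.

9

E_n = −E_R Z²/n² ⇒ n² = E_R Z²/(−E_n) = 13.6 × 2² / 0.672 ≈ 80.95
n = 9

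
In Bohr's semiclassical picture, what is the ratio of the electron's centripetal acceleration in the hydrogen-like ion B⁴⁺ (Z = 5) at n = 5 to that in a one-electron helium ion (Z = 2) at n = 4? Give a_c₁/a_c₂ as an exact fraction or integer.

a_c ∝ Z^3 · n^-4
a_c₁/a_c₂ = (5/2)^3 · (5/4)^-4 = 32/5

32/5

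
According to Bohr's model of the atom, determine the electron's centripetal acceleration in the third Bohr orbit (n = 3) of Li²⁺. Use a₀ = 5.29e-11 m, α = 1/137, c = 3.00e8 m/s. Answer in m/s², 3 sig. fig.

3.02e22 m/s²

r = n²a₀/Z = 1.59e-10 m, v = Zαc/n = 2.19e6 m/s
a = v²/r = (2.19e6)² / 1.59e-10 = 3.02e22 m/s²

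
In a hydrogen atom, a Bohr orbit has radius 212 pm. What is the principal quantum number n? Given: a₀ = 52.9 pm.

2

r_n = n²a₀/Z ⇒ n² = rZ/a₀ = 212 × 1 / 52.9 ≈ 4.01
n = 2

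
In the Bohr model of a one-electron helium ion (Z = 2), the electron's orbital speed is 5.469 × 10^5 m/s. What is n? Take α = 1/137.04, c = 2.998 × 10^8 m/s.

v_n = Zαc/n ⇒ n = Zαc/v = 2 × 0.007297 × 2.998 × 10^8 / 5.469 × 10^5 ≈ 8.00
n = 8

8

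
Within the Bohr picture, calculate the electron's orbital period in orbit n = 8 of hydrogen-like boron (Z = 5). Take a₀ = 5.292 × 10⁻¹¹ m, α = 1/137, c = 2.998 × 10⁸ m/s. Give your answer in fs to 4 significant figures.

r = n²a₀/Z = 8²·5.292 × 10⁻¹¹/5 = 6.774 × 10⁻¹⁰ m
v = Zαc/n = 5·0.007299·2.998 × 10⁸/8 = 1.368 × 10⁶ m/s
T = 2πr/v = 3.112 × 10⁻¹⁵ s = 3.112 fs

3.112 fs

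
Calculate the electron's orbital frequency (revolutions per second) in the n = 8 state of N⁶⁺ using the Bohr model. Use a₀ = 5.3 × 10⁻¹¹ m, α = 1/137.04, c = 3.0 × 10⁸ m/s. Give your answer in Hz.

6.3 × 10¹⁴ Hz

r = n²a₀/Z = 4.8 × 10⁻¹⁰ m, v = Zαc/n = 1.9 × 10⁶ m/s
f = v/(2πr) = 6.3 × 10¹⁴ Hz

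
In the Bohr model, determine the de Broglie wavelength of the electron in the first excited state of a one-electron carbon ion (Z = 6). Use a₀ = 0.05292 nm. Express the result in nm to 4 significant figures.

The Bohr quantisation condition is nλ = 2πr_n.
r_n = n²a₀/Z = 0.03528 nm
λ = 2πr_n/n = 2π·0.03528/2 = 0.1108 nm

0.1108 nm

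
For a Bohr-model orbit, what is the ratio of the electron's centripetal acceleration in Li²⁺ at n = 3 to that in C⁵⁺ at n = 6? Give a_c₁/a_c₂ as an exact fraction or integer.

a_c ∝ Z^3 · n^-4
a_c₁/a_c₂ = (3/6)^3 · (3/6)^-4 = 2

2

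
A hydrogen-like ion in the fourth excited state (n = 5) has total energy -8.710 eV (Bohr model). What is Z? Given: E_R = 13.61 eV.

E_n = −E_R Z²/n² ⇒ Z² = −E_n n²/E_R = 8.710 × 5² / 13.61 ≈ 16.00
Z = 4

4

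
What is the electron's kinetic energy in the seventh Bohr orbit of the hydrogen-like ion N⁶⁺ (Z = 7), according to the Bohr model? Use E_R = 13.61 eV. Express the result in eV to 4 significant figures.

13.61 eV

For a Coulomb orbit the virial theorem gives K = −E_n.
E_n = −E_R·Z²/n², so K = E_R·Z²/n² = 13.61 × 7²/7² = 13.61 eV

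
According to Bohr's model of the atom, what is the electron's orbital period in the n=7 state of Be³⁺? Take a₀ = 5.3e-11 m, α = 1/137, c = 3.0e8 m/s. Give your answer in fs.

3.3 fs

r = n²a₀/Z = 7²·5.3e-11/4 = 6.5e-10 m
v = Zαc/n = 4·0.0073·3.0e8/7 = 1.3e6 m/s
T = 2πr/v = 3.3e-15 s = 3.3 fs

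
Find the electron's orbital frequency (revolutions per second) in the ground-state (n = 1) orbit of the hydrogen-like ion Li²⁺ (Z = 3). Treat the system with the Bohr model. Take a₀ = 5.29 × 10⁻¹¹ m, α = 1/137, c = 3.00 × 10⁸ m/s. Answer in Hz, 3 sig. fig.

5.93 × 10¹⁶ Hz

r = n²a₀/Z = 1.76 × 10⁻¹¹ m, v = Zαc/n = 6.57 × 10⁶ m/s
f = v/(2πr) = 5.93 × 10¹⁶ Hz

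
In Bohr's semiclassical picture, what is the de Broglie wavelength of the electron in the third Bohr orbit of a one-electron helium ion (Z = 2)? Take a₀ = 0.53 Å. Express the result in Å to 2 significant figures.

5.0 Å

The Bohr quantisation condition is nλ = 2πr_n.
r_n = n²a₀/Z = 2.4 Å
λ = 2πr_n/n = 2π·2.4/3 = 5.0 Å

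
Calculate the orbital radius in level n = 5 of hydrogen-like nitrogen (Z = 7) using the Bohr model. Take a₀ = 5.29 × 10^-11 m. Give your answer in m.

r_n = n²a₀/Z = 5² × 5.29 × 10^-11 / 7
    = 25 × 5.29 × 10^-11 / 7 = 1.89 × 10^-10 m

1.89 × 10^-10 m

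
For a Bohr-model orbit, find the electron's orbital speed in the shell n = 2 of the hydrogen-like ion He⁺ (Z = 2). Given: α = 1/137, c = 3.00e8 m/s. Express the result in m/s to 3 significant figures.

v_n = Zαc/n = 2 × 0.00730 × 3.00e8 / 2
    = 2.19e6 m/s

2.19e6 m/s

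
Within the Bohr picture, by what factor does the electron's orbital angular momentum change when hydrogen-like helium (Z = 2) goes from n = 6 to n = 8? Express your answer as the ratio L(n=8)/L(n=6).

L = nℏ depends only on n, so L ∝ n.
L(n=8)/L(n=6) = (8/6)^1 = 4/3

4/3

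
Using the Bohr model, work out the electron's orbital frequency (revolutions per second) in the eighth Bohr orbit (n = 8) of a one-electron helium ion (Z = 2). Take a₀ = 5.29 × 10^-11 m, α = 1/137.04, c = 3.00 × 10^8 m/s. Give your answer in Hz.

r = n²a₀/Z = 1.69 × 10^-9 m, v = Zαc/n = 5.47 × 10^5 m/s
f = v/(2πr) = 5.15 × 10^13 Hz

5.15 × 10^13 Hz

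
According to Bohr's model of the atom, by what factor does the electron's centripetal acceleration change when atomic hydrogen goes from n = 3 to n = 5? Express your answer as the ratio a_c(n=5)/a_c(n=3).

a_c ∝ Z^3 · n^-4; with Z fixed, a_c ∝ n^-4.
a_c(n=5)/a_c(n=3) = (5/3)^-4 = 81/625

81/625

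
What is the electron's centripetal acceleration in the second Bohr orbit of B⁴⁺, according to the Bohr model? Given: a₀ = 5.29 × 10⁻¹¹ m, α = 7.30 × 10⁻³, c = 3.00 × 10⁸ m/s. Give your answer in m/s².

7.08 × 10²³ m/s²

r = n²a₀/Z = 4.23 × 10⁻¹¹ m, v = Zαc/n = 5.47 × 10⁶ m/s
a = v²/r = (5.47 × 10⁶)² / 4.23 × 10⁻¹¹ = 7.08 × 10²³ m/s²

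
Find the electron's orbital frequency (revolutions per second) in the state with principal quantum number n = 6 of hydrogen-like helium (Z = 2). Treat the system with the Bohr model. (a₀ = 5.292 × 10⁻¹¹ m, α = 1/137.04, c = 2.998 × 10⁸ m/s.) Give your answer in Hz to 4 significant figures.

1.218 × 10¹⁴ Hz

r = n²a₀/Z = 9.526 × 10⁻¹⁰ m, v = Zαc/n = 7.292 × 10⁵ m/s
f = v/(2πr) = 1.218 × 10¹⁴ Hz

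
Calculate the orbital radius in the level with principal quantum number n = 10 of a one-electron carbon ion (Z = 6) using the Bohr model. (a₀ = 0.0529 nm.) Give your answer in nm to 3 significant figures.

0.882 nm

r_n = n²a₀/Z = 10² × 0.0529 / 6
    = 100 × 0.0529 / 6 = 0.882 nm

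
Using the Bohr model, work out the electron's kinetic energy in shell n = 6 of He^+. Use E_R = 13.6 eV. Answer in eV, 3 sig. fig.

1.51 eV

For a Coulomb orbit the virial theorem gives K = −E_n.
E_n = −E_R·Z²/n², so K = E_R·Z²/n² = 13.6 × 2²/6² = 1.51 eV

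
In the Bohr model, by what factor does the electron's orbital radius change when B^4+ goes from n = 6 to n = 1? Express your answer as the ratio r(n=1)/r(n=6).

r ∝ Z^-1 · n^2; with Z fixed, r ∝ n^2.
r(n=1)/r(n=6) = (1/6)^2 = 1/36

1/36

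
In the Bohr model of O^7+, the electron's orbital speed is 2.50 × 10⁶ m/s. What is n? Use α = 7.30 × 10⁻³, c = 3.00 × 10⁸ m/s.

v_n = Zαc/n ⇒ n = Zαc/v = 8 × 0.00730 × 3.00 × 10⁸ / 2.50 × 10⁶ ≈ 7.01
n = 7

7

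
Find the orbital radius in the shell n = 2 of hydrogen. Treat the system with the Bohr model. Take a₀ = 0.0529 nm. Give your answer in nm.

r_n = n²a₀/Z = 2² × 0.0529 / 1
    = 4 × 0.0529 / 1 = 0.212 nm

0.212 nm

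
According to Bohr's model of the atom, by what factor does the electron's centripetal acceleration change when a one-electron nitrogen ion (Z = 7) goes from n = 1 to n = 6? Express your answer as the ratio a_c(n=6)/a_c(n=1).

a_c ∝ Z^3 · n^-4; with Z fixed, a_c ∝ n^-4.
a_c(n=6)/a_c(n=1) = (6/1)^-4 = 1/1296

1/1296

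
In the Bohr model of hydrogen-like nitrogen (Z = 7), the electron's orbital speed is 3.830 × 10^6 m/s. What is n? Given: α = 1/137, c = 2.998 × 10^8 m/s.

4

v_n = Zαc/n ⇒ n = Zαc/v = 7 × 0.007299 × 2.998 × 10^8 / 3.830 × 10^6 ≈ 4.00
n = 4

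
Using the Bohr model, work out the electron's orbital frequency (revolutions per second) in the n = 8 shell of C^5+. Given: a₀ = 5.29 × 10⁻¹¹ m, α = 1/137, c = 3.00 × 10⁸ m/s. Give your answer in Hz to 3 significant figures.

4.63 × 10¹⁴ Hz

r = n²a₀/Z = 5.64 × 10⁻¹⁰ m, v = Zαc/n = 1.64 × 10⁶ m/s
f = v/(2πr) = 4.63 × 10¹⁴ Hz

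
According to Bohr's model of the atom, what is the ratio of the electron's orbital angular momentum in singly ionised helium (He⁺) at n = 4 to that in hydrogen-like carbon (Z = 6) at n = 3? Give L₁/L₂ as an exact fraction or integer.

4/3

L = nℏ is independent of Z.
L₁/L₂ = n₁/n₂ = 4/3 = 4/3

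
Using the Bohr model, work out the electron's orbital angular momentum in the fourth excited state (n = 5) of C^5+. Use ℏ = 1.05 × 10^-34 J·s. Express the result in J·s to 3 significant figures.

L_n = nℏ = 5 × 1.05 × 10^-34 = 5.25 × 10^-34 J·s

5.25 × 10^-34 J·s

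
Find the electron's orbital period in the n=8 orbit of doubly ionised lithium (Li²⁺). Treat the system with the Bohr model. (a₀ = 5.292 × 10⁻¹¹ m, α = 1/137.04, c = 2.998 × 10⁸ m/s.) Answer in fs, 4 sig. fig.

r = n²a₀/Z = 8²·5.292 × 10⁻¹¹/3 = 1.129 × 10⁻⁹ m
v = Zαc/n = 3·0.007297·2.998 × 10⁸/8 = 8.204 × 10⁵ m/s
T = 2πr/v = 8.647 × 10⁻¹⁵ s = 8.647 fs

8.647 fs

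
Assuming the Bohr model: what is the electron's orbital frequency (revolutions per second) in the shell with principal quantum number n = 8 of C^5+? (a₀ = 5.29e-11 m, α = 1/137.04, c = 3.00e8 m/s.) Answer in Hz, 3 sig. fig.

4.63e14 Hz

r = n²a₀/Z = 5.64e-10 m, v = Zαc/n = 1.64e6 m/s
f = v/(2πr) = 4.63e14 Hz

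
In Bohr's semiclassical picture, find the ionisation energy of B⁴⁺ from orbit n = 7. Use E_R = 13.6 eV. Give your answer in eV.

6.94 eV

E_n = −E_R·Z²/n² = −13.6 × 5²/7² eV = -6.94 eV
Ionisation energy = −E_n = 6.94 eV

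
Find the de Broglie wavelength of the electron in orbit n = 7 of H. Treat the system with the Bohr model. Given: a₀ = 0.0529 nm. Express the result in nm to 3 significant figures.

2.33 nm

The Bohr quantisation condition is nλ = 2πr_n.
r_n = n²a₀/Z = 2.59 nm
λ = 2πr_n/n = 2π·2.59/7 = 2.33 nm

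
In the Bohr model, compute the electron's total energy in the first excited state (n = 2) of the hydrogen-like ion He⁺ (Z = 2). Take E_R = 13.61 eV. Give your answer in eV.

E_n = −E_R·Z²/n² = −13.61 × 2²/2² = -13.61 eV

-13.61 eV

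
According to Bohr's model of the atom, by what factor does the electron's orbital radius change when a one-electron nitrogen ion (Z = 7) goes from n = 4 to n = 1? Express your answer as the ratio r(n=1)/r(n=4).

1/16

r ∝ Z^-1 · n^2; with Z fixed, r ∝ n^2.
r(n=1)/r(n=4) = (1/4)^2 = 1/16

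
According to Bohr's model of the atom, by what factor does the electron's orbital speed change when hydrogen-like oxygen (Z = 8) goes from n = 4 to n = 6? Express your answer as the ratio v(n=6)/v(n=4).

v ∝ Z^1 · n^-1; with Z fixed, v ∝ n^-1.
v(n=6)/v(n=4) = (6/4)^-1 = 2/3

2/3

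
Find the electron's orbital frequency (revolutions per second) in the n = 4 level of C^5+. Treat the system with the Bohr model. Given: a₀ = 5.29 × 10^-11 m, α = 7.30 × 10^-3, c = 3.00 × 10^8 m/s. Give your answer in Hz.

r = n²a₀/Z = 1.41 × 10^-10 m, v = Zαc/n = 3.29 × 10^6 m/s
f = v/(2πr) = 3.71 × 10^15 Hz

3.71 × 10^15 Hz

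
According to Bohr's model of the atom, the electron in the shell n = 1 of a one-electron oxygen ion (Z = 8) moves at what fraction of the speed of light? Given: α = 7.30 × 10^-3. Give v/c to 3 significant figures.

v_n = Zαc/n, so v/c = Zα/n = 8 × 0.00730 / 1 = 0.0584

0.0584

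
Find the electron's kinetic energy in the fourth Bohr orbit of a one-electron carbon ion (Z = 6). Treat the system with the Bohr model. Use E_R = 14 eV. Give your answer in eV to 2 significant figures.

32 eV

For a Coulomb orbit the virial theorem gives K = −E_n.
E_n = −E_R·Z²/n², so K = E_R·Z²/n² = 14 × 6²/4² = 32 eV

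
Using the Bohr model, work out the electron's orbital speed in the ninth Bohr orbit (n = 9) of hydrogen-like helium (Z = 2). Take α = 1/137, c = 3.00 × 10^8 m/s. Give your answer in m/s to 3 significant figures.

v_n = Zαc/n = 2 × 0.00730 × 3.00 × 10^8 / 9
    = 4.87 × 10^5 m/s

4.87 × 10^5 m/s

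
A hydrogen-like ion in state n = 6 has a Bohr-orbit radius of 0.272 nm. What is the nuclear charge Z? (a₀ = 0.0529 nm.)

7

r_n = n²a₀/Z ⇒ Z = n²a₀/r = 6² × 0.0529 / 0.272 ≈ 7.00
Z = 7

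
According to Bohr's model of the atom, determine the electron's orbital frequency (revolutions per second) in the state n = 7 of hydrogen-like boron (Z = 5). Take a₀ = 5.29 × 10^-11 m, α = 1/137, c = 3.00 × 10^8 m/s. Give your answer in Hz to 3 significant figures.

r = n²a₀/Z = 5.18 × 10^-10 m, v = Zαc/n = 1.56 × 10^6 m/s
f = v/(2πr) = 4.80 × 10^14 Hz

4.80 × 10^14 Hz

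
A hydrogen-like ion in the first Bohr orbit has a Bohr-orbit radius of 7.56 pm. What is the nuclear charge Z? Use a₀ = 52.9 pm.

r_n = n²a₀/Z ⇒ Z = n²a₀/r = 1² × 52.9 / 7.56 ≈ 7.00
Z = 7

7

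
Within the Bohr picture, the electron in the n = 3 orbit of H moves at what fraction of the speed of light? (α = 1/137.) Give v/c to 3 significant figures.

0.00243

v_n = Zαc/n, so v/c = Zα/n = 1 × 0.00730 / 3 = 0.00243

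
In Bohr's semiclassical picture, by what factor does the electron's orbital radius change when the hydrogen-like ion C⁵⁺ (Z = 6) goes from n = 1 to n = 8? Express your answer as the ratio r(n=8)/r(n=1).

r ∝ Z^-1 · n^2; with Z fixed, r ∝ n^2.
r(n=8)/r(n=1) = (8/1)^2 = 64

64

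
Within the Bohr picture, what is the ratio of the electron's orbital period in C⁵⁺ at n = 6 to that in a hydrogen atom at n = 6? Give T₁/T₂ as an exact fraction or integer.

1/36

T ∝ Z^-2 · n^3
T₁/T₂ = (6/1)^-2 · (6/6)^3 = 1/36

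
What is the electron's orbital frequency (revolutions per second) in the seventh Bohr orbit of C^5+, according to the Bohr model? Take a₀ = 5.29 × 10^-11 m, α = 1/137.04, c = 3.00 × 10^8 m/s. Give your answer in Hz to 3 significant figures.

6.91 × 10^14 Hz

r = n²a₀/Z = 4.32 × 10^-10 m, v = Zαc/n = 1.88 × 10^6 m/s
f = v/(2πr) = 6.91 × 10^14 Hz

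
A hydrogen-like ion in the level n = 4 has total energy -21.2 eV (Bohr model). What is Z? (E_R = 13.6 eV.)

E_n = −E_R Z²/n² ⇒ Z² = −E_n n²/E_R = 21.2 × 4² / 13.6 ≈ 24.94
Z = 5

5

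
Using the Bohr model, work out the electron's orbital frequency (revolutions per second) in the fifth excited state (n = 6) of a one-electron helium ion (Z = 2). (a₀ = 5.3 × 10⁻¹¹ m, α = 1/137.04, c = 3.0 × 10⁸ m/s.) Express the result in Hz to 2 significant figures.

r = n²a₀/Z = 9.5 × 10⁻¹⁰ m, v = Zαc/n = 7.3 × 10⁵ m/s
f = v/(2πr) = 1.2 × 10¹⁴ Hz

1.2 × 10¹⁴ Hz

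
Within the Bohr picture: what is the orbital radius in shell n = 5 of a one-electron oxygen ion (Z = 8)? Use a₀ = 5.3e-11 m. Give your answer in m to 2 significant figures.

r_n = n²a₀/Z = 5² × 5.3e-11 / 8
    = 25 × 5.3e-11 / 8 = 1.7e-10 m

1.7e-10 m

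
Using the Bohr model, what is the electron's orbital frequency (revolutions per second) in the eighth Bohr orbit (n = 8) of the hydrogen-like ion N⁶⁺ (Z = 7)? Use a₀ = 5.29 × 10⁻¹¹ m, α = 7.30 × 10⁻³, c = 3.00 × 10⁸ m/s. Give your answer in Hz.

6.31 × 10¹⁴ Hz

r = n²a₀/Z = 4.84 × 10⁻¹⁰ m, v = Zαc/n = 1.92 × 10⁶ m/s
f = v/(2πr) = 6.31 × 10¹⁴ Hz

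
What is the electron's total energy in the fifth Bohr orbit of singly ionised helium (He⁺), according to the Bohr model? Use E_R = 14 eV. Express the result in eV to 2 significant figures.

-2.2 eV

E_n = −E_R·Z²/n² = −14 × 2²/5² = -2.2 eV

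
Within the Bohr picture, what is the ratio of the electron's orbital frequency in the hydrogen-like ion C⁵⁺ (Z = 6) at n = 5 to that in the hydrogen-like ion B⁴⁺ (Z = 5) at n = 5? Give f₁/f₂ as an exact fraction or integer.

f ∝ Z^2 · n^-3
f₁/f₂ = (6/5)^2 · (5/5)^-3 = 36/25

36/25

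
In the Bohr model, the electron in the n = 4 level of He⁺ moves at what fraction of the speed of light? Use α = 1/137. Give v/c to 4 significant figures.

0.003650

v_n = Zαc/n, so v/c = Zα/n = 2 × 0.007299 / 4 = 0.003650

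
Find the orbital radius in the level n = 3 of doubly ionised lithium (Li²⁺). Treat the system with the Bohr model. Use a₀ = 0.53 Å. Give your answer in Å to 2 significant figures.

1.6 Å

r_n = n²a₀/Z = 3² × 0.53 / 3
    = 9 × 0.53 / 3 = 1.6 Å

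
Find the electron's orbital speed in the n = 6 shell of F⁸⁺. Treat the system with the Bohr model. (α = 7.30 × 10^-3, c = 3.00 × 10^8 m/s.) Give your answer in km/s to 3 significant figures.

3280 km/s

v_n = Zαc/n = 9 × 0.00730 × 3.00 × 10^8 / 6
    = 3280 km/s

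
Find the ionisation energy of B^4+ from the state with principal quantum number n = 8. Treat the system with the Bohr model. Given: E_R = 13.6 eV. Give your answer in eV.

5.31 eV

E_n = −E_R·Z²/n² = −13.6 × 5²/8² eV = -5.31 eV
Ionisation energy = −E_n = 5.31 eV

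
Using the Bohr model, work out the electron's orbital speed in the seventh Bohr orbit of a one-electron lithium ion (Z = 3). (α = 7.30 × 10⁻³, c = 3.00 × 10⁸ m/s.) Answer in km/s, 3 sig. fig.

v_n = Zαc/n = 3 × 0.00730 × 3.00 × 10⁸ / 7
    = 939 km/s

939 km/s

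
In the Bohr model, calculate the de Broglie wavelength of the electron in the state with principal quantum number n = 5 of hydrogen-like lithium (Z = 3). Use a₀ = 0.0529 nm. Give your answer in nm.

0.554 nm

The Bohr quantisation condition is nλ = 2πr_n.
r_n = n²a₀/Z = 0.441 nm
λ = 2πr_n/n = 2π·0.441/5 = 0.554 nm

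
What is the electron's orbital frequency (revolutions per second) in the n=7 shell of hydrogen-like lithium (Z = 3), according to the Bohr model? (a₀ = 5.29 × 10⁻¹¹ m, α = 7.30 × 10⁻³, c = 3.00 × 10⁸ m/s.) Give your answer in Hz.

1.73 × 10¹⁴ Hz

r = n²a₀/Z = 8.64 × 10⁻¹⁰ m, v = Zαc/n = 9.39 × 10⁵ m/s
f = v/(2πr) = 1.73 × 10¹⁴ Hz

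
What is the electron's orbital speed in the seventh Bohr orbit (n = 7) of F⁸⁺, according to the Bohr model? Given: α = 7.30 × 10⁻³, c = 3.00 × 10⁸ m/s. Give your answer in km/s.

2820 km/s

v_n = Zαc/n = 9 × 0.00730 × 3.00 × 10⁸ / 7
    = 2820 km/s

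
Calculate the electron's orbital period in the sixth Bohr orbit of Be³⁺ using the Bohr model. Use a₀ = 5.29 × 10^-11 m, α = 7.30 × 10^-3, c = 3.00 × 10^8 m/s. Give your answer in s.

2.05 × 10^-15 s

r = n²a₀/Z = 6²·5.29 × 10^-11/4 = 4.76 × 10^-10 m
v = Zαc/n = 4·0.00730·3.00 × 10^8/6 = 1.46 × 10^6 m/s
T = 2πr/v = 2.05 × 10^-15 s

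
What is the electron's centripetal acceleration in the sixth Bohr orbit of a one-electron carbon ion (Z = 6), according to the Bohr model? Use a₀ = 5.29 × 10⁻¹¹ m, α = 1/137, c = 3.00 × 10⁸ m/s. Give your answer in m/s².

1.51 × 10²² m/s²

r = n²a₀/Z = 3.17 × 10⁻¹⁰ m, v = Zαc/n = 2.19 × 10⁶ m/s
a = v²/r = (2.19 × 10⁶)² / 3.17 × 10⁻¹⁰ = 1.51 × 10²² m/s²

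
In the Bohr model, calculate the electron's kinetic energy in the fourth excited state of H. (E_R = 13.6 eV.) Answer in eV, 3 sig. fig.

0.544 eV

For a Coulomb orbit the virial theorem gives K = −E_n.
E_n = −E_R·Z²/n², so K = E_R·Z²/n² = 13.6 × 1²/5² = 0.544 eV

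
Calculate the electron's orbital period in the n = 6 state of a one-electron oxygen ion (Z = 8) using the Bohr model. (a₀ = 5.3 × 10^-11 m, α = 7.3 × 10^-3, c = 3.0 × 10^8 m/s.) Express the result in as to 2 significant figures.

510 as

r = n²a₀/Z = 6²·5.3 × 10^-11/8 = 2.4 × 10^-10 m
v = Zαc/n = 8·0.0073·3.0 × 10^8/6 = 2.9 × 10^6 m/s
T = 2πr/v = 5.1 × 10^-16 s = 510 as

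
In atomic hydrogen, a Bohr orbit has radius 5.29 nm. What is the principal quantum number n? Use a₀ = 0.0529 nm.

r_n = n²a₀/Z ⇒ n² = rZ/a₀ = 5.29 × 1 / 0.0529 ≈ 100.00
n = 10

10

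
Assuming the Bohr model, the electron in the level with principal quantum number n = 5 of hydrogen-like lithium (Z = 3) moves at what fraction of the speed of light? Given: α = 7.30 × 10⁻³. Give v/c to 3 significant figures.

v_n = Zαc/n, so v/c = Zα/n = 3 × 0.00730 / 5 = 0.00438

0.00438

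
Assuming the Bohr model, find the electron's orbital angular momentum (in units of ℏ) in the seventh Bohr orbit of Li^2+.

7

L_n = nℏ, so L/ℏ = n = 7.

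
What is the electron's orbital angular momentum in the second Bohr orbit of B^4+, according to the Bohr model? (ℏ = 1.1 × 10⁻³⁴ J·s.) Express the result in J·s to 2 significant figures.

2.2 × 10⁻³⁴ J·s

L_n = nℏ = 2 × 1.1 × 10⁻³⁴ = 2.2 × 10⁻³⁴ J·s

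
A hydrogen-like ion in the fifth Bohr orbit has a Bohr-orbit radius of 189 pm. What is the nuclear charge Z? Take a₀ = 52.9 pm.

7

r_n = n²a₀/Z ⇒ Z = n²a₀/r = 5² × 52.9 / 189 ≈ 7.00
Z = 7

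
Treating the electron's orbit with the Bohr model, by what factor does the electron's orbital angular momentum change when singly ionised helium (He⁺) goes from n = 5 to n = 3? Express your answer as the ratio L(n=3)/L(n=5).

3/5

L = nℏ depends only on n, so L ∝ n.
L(n=3)/L(n=5) = (3/5)^1 = 3/5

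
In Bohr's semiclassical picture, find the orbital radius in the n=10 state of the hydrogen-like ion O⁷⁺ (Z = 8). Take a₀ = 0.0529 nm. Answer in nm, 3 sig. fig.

0.661 nm

r_n = n²a₀/Z = 10² × 0.0529 / 8
    = 100 × 0.0529 / 8 = 0.661 nm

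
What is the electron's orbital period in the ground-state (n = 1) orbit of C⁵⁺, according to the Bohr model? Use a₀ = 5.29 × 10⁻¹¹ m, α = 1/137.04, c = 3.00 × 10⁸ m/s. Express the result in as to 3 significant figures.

4.22 as

r = n²a₀/Z = 1²·5.29 × 10⁻¹¹/6 = 8.82 × 10⁻¹² m
v = Zαc/n = 6·0.00730·3.00 × 10⁸/1 = 1.31 × 10⁷ m/s
T = 2πr/v = 4.22 × 10⁻¹⁸ s = 4.22 as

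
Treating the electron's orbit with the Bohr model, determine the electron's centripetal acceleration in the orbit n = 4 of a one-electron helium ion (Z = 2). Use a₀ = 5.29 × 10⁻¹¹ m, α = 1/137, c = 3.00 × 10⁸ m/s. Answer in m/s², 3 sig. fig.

2.83 × 10²¹ m/s²

r = n²a₀/Z = 4.23 × 10⁻¹⁰ m, v = Zαc/n = 1.09 × 10⁶ m/s
a = v²/r = (1.09 × 10⁶)² / 4.23 × 10⁻¹⁰ = 2.83 × 10²¹ m/s²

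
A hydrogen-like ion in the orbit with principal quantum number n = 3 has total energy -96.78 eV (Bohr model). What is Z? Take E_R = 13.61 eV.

E_n = −E_R Z²/n² ⇒ Z² = −E_n n²/E_R = 96.78 × 3² / 13.61 ≈ 64.00
Z = 8

8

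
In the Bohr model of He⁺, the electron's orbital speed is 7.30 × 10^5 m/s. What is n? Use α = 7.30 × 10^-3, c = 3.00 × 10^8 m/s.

v_n = Zαc/n ⇒ n = Zαc/v = 2 × 0.00730 × 3.00 × 10^8 / 7.30 × 10^5 ≈ 6.00
n = 6

6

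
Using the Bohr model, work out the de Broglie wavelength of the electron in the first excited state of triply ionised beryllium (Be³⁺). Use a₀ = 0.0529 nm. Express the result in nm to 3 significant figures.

The Bohr quantisation condition is nλ = 2πr_n.
r_n = n²a₀/Z = 0.0529 nm
λ = 2πr_n/n = 2π·0.0529/2 = 0.166 nm

0.166 nm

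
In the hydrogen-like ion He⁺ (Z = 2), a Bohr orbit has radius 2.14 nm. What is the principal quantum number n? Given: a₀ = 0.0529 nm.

r_n = n²a₀/Z ⇒ n² = rZ/a₀ = 2.14 × 2 / 0.0529 ≈ 80.91
n = 9

9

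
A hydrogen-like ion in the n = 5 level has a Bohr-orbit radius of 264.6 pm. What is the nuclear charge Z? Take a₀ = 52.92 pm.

5

r_n = n²a₀/Z ⇒ Z = n²a₀/r = 5² × 52.92 / 264.6 ≈ 5.00
Z = 5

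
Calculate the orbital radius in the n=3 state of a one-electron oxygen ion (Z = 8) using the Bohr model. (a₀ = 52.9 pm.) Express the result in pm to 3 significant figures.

59.5 pm

r_n = n²a₀/Z = 3² × 52.9 / 8
    = 9 × 52.9 / 8 = 59.5 pm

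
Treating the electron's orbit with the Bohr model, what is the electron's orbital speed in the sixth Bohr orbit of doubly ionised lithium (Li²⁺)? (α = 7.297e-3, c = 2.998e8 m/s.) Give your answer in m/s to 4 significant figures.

v_n = Zαc/n = 3 × 0.007297 × 2.998e8 / 6
    = 1.094e6 m/s

1.094e6 m/s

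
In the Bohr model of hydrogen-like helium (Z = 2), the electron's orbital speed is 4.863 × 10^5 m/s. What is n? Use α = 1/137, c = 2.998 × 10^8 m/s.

v_n = Zαc/n ⇒ n = Zαc/v = 2 × 0.007299 × 2.998 × 10^8 / 4.863 × 10^5 ≈ 9.00
n = 9

9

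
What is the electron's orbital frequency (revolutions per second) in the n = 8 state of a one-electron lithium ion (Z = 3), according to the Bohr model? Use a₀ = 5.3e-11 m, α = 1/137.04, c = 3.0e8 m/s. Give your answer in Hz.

1.2e14 Hz

r = n²a₀/Z = 1.1e-9 m, v = Zαc/n = 8.2e5 m/s
f = v/(2πr) = 1.2e14 Hz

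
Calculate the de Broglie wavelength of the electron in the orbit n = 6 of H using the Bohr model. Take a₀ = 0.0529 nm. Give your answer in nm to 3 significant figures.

The Bohr quantisation condition is nλ = 2πr_n.
r_n = n²a₀/Z = 1.90 nm
λ = 2πr_n/n = 2π·1.90/6 = 1.99 nm

1.99 nm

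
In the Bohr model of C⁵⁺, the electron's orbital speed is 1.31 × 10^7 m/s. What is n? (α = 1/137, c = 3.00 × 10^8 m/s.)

v_n = Zαc/n ⇒ n = Zαc/v = 6 × 0.00730 × 3.00 × 10^8 / 1.31 × 10^7 ≈ 1.00
n = 1

1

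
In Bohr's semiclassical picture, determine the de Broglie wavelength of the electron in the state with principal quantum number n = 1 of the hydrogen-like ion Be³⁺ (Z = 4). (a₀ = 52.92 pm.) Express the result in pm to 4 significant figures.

The Bohr quantisation condition is nλ = 2πr_n.
r_n = n²a₀/Z = 13.23 pm
λ = 2πr_n/n = 2π·13.23/1 = 83.13 pm

83.13 pm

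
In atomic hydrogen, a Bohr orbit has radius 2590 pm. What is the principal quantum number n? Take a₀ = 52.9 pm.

7

r_n = n²a₀/Z ⇒ n² = rZ/a₀ = 2590 × 1 / 52.9 ≈ 48.96
n = 7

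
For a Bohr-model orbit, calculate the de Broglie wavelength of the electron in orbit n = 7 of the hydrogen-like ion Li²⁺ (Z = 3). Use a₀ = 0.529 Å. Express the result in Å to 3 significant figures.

7.76 Å

The Bohr quantisation condition is nλ = 2πr_n.
r_n = n²a₀/Z = 8.64 Å
λ = 2πr_n/n = 2π·8.64/7 = 7.76 Å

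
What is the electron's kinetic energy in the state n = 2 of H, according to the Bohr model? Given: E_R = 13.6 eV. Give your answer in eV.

For a Coulomb orbit the virial theorem gives K = −E_n.
E_n = −E_R·Z²/n², so K = E_R·Z²/n² = 13.6 × 1²/2² = 3.40 eV

3.40 eV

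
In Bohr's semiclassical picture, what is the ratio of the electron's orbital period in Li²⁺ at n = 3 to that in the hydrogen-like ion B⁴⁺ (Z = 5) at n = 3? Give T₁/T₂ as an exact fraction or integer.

25/9

T ∝ Z^-2 · n^3
T₁/T₂ = (3/5)^-2 · (3/3)^3 = 25/9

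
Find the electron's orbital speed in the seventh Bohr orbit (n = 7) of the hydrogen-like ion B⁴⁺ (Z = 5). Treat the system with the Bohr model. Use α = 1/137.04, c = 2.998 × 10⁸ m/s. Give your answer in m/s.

v_n = Zαc/n = 5 × 0.007297 × 2.998 × 10⁸ / 7
    = 1.563 × 10⁶ m/s

1.563 × 10⁶ m/s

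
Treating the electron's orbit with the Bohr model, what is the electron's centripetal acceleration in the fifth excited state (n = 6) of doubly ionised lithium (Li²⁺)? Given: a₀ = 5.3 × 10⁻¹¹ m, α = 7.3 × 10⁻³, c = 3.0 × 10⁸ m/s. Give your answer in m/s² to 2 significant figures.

1.9 × 10²¹ m/s²

r = n²a₀/Z = 6.4 × 10⁻¹⁰ m, v = Zαc/n = 1.1 × 10⁶ m/s
a = v²/r = (1.1 × 10⁶)² / 6.4 × 10⁻¹⁰ = 1.9 × 10²¹ m/s²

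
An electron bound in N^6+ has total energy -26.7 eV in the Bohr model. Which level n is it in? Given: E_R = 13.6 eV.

E_n = −E_R Z²/n² ⇒ n² = E_R Z²/(−E_n) = 13.6 × 7² / 26.7 ≈ 24.96
n = 5

5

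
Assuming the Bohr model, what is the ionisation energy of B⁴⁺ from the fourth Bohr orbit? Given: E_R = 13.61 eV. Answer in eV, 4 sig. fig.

E_n = −E_R·Z²/n² = −13.61 × 5²/4² eV = -21.27 eV
Ionisation energy = −E_n = 21.27 eV

21.27 eV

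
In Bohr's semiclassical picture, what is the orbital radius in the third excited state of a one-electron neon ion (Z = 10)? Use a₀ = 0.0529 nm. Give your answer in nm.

0.0846 nm

r_n = n²a₀/Z = 4² × 0.0529 / 10
    = 16 × 0.0529 / 10 = 0.0846 nm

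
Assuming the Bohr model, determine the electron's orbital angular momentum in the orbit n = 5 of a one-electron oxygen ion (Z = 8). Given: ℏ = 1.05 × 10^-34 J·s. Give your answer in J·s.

L_n = nℏ = 5 × 1.05 × 10^-34 = 5.25 × 10^-34 J·s

5.25 × 10^-34 J·s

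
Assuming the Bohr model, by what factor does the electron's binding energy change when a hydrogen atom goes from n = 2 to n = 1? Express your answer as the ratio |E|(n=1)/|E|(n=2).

4

|E| ∝ Z^2 · n^-2; with Z fixed, |E| ∝ n^-2.
|E|(n=1)/|E|(n=2) = (1/2)^-2 = 4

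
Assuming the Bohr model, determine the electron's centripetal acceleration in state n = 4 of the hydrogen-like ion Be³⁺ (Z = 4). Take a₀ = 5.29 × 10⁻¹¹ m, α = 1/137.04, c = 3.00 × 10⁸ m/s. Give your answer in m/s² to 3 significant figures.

2.26 × 10²² m/s²

r = n²a₀/Z = 2.12 × 10⁻¹⁰ m, v = Zαc/n = 2.19 × 10⁶ m/s
a = v²/r = (2.19 × 10⁶)² / 2.12 × 10⁻¹⁰ = 2.26 × 10²² m/s²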